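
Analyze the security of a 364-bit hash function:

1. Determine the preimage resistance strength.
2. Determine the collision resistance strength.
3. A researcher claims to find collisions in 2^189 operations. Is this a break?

Step 1: Preimage resistance requires brute-force of 2^364 operations.
Step 2: Collision resistance (birthday bound) = 2^(364/2) = 2^182.
Step 3: The claimed attack costs 2^189 operations.
Step 4: Since 2^189 >= 2^182, the claimed attack is no faster than the generic birthday attack, so this does not break collision resistance.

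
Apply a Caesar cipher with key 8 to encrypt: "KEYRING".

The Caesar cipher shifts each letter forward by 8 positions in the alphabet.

Step 1: For each letter, shift forward by 8 positions (mod 26).
  K (position 10) -> position (10+8) mod 26 = 18 -> S
  E (position 4) -> position (4+8) mod 26 = 12 -> M
  Y (position 24) -> position (24+8) mod 26 = 6 -> G
  R (position 17) -> position (17+8) mod 26 = 25 -> Z
  I (position 8) -> position (8+8) mod 26 = 16 -> Q
  N (position 13) -> position (13+8) mod 26 = 21 -> V
  G (position 6) -> position (6+8) mod 26 = 14 -> O
Result: SMGZQVO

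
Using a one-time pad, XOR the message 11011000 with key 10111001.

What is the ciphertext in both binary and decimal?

Step 1: Write out the XOR operation bit by bit:
  Message: 11011000
  Key:     10111001
  XOR:     01100001
Step 2: Convert to decimal: 01100001 = 97.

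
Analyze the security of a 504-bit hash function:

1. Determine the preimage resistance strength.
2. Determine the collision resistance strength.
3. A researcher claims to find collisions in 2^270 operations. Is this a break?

Step 1: Preimage resistance requires brute-force of 2^504 operations.
Step 2: Collision resistance (birthday bound) = 2^(504/2) = 2^252.
Step 3: The claimed attack costs 2^270 operations.
Step 4: Since 2^270 >= 2^252, the claimed attack is no faster than the generic birthday attack, so this does not break collision resistance.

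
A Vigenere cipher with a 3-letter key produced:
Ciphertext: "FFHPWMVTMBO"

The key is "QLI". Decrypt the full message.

Step 1: Key 'QLI' has length 3. Extended key: QLIQLIQLIQL
Step 2: Decrypt each position:
  F(5) - Q(16) = 15 = P
  F(5) - L(11) = 20 = U
  H(7) - I(8) = 25 = Z
  P(15) - Q(16) = 25 = Z
  W(22) - L(11) = 11 = L
  M(12) - I(8) = 4 = E
  V(21) - Q(16) = 5 = F
  T(19) - L(11) = 8 = I
  M(12) - I(8) = 4 = E
  B(1) - Q(16) = 11 = L
  O(14) - L(11) = 3 = D
Plaintext: PUZZLEFIELD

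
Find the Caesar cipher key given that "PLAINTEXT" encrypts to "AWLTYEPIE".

Step 1: Compare first letters: P (position 15) -> A (position 0).
Step 2: Shift = (0 - 15) mod 26 = 11.
The shift value is 11.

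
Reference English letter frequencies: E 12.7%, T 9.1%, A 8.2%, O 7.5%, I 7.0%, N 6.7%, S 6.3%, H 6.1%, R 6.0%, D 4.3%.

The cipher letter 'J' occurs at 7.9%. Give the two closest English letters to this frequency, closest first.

Step 1: Observed frequency of 'J' is 7.9%.
Step 2: Compute distances to each reference frequency and sort:
  A (8.2%): difference = 0.3% <-- BEST
  O (7.5%): difference = 0.4% <-- RUNNER-UP
  I (7.0%): difference = 0.9%
  T (9.1%): difference = 1.2%
  N (6.7%): difference = 1.2%
Step 3: Most likely is 'A' (8.2%, diff 0.3%); second most likely is 'O' (7.5%, diff 0.4%).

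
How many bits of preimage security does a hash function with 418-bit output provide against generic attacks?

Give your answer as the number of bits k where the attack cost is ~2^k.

Step 1: The hash has a 418-bit output.
Step 2: Preimage resistance means: given a digest h(x), it should be infeasible to find any input that hashes to it.
With a 418-bit output there are 2^418 possible digests, so a generic brute-force preimage search costs about 2^418 evaluations.
Step 3: Security level = 418 bits.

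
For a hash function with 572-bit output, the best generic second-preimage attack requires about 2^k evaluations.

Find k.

Step 1: The hash has a 572-bit output.
Step 2: Second-preimage resistance means: given a specific input x, it should be infeasible to find a different y with h(y) = h(x).
With a 572-bit output, a generic search for a second preimage costs about 2^572 evaluations (each trial matches the fixed target with probability 2^-572).
Step 3: Security level = 572 bits.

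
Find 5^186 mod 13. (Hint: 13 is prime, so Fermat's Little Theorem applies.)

Step 1: Since 13 is prime, by Fermat's Little Theorem: 5^12 = 1 (mod 13).
Step 2: Reduce exponent: 186 mod 12 = 6.
Step 3: So 5^186 = 5^6 (mod 13).
Step 4: 5^6 mod 13 = 12.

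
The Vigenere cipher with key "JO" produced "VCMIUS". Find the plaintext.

Step 1: Extend key: JOJOJO
Step 2: Decrypt each letter (c - k) mod 26:
  V(21) - J(9) = (21-9) mod 26 = 12 = M
  C(2) - O(14) = (2-14) mod 26 = 14 = O
  M(12) - J(9) = (12-9) mod 26 = 3 = D
  I(8) - O(14) = (8-14) mod 26 = 20 = U
  U(20) - J(9) = (20-9) mod 26 = 11 = L
  S(18) - O(14) = (18-14) mod 26 = 4 = E
Plaintext: MODULE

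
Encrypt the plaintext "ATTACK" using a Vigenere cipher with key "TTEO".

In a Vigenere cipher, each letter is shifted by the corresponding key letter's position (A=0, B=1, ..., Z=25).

Step 1: Repeat key to match plaintext length:
  Plaintext: ATTACK
  Key:       TTEOTT
Step 2: Encrypt each letter:
  A(0) + T(19) = (0+19) mod 26 = 19 = T
  T(19) + T(19) = (19+19) mod 26 = 12 = M
  T(19) + E(4) = (19+4) mod 26 = 23 = X
  A(0) + O(14) = (0+14) mod 26 = 14 = O
  C(2) + T(19) = (2+19) mod 26 = 21 = V
  K(10) + T(19) = (10+19) mod 26 = 3 = D
Ciphertext: TMXOVD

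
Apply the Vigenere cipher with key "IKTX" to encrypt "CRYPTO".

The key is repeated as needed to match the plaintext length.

Step 1: Repeat key to match plaintext length:
  Plaintext: CRYPTO
  Key:       IKTXIK
Step 2: Encrypt each letter:
  C(2) + I(8) = (2+8) mod 26 = 10 = K
  R(17) + K(10) = (17+10) mod 26 = 1 = B
  Y(24) + T(19) = (24+19) mod 26 = 17 = R
  P(15) + X(23) = (15+23) mod 26 = 12 = M
  T(19) + I(8) = (19+8) mod 26 = 1 = B
  O(14) + K(10) = (14+10) mod 26 = 24 = Y
Ciphertext: KBRMBY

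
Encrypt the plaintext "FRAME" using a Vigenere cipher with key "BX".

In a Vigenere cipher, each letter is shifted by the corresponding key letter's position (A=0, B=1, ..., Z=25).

Step 1: Repeat key to match plaintext length:
  Plaintext: FRAME
  Key:       BXBXB
Step 2: Encrypt each letter:
  F(5) + B(1) = (5+1) mod 26 = 6 = G
  R(17) + X(23) = (17+23) mod 26 = 14 = O
  A(0) + B(1) = (0+1) mod 26 = 1 = B
  M(12) + X(23) = (12+23) mod 26 = 9 = J
  E(4) + B(1) = (4+1) mod 26 = 5 = F
Ciphertext: GOBJF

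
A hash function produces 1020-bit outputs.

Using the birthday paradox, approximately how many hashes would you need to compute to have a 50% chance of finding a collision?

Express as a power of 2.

Step 1: The birthday paradox gives collision probability ~50% after sqrt(2^n) = 2^(n/2) hashes.
Step 2: For 1020-bit output: 2^(1020/2) = 2^510.
Step 3: Approximately 2^510 hash computations needed.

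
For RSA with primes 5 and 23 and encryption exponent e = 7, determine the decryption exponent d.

Step 1: n = 5 * 23 = 115.
Step 2: phi(n) = 4 * 22 = 88.
Step 3: Find d such that 7 * d = 1 (mod 88).
Step 4: d = 7^(-1) mod 88 = 63.
Verification: 7 * 63 = 441 = 5 * 88 + 1.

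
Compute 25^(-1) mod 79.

Step 1: We need x such that 25 * x = 1 (mod 79).
Step 2: Using the extended Euclidean algorithm or trial:
  25 * 19 = 475 = 6 * 79 + 1.
Step 3: Since 475 mod 79 = 1, the inverse is x = 19.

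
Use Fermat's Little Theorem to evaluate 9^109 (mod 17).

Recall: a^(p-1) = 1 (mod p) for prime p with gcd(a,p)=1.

Step 1: Since 17 is prime, by Fermat's Little Theorem: 9^16 = 1 (mod 17).
Step 2: Reduce exponent: 109 mod 16 = 13.
Step 3: So 9^109 = 9^13 (mod 17).
Step 4: 9^13 mod 17 = 8.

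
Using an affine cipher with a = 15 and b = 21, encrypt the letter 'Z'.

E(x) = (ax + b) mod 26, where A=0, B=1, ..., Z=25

Step 1: Convert 'Z' to number: x = 25.
Step 2: E(25) = (15 * 25 + 21) mod 26 = 396 mod 26 = 6.
Step 3: Convert 6 back to letter: G.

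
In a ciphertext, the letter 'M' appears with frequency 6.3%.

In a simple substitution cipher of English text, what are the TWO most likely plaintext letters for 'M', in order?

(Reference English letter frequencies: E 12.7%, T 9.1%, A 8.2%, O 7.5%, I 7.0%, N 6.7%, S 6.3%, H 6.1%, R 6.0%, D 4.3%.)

Step 1: Observed frequency of 'M' is 6.3%.
Step 2: Compute distances to each reference frequency and sort:
  S (6.3%): difference = 0.0% <-- BEST
  H (6.1%): difference = 0.2% <-- RUNNER-UP
  R (6.0%): difference = 0.3%
  N (6.7%): difference = 0.4%
  I (7.0%): difference = 0.7%
Step 3: Most likely is 'S' (6.3%, diff 0.0%); second most likely is 'H' (6.1%, diff 0.2%).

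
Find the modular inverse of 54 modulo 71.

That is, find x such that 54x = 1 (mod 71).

Step 1: We need x such that 54 * x = 1 (mod 71).
Step 2: Using the extended Euclidean algorithm or trial:
  54 * 25 = 1350 = 19 * 71 + 1.
Step 3: Since 1350 mod 71 = 1, the inverse is x = 25.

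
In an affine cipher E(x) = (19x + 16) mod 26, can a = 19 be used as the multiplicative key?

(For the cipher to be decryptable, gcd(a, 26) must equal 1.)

Step 1: Compute gcd(19, 26).
Step 2: gcd(19, 26) = 1.
Since gcd = 1, 19 is coprime with 26, so it is a valid key.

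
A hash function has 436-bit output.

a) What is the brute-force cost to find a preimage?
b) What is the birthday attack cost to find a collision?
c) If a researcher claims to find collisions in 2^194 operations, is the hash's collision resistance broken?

Step 1: Preimage resistance requires brute-force of 2^436 operations.
Step 2: Collision resistance (birthday bound) = 2^(436/2) = 2^218.
Step 3: The claimed attack costs 2^194 operations.
Step 4: Since 2^194 < 2^218, the claimed attack beats the generic birthday bound, so collision resistance is broken.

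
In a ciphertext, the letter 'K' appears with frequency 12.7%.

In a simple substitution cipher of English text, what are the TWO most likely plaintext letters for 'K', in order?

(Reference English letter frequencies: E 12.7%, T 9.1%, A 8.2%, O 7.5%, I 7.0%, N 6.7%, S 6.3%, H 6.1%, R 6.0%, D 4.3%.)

Step 1: Observed frequency of 'K' is 12.7%.
Step 2: Compute distances to each reference frequency and sort:
  E (12.7%): difference = 0.0% <-- BEST
  T (9.1%): difference = 3.6% <-- RUNNER-UP
  A (8.2%): difference = 4.5%
  O (7.5%): difference = 5.2%
  I (7.0%): difference = 5.7%
Step 3: Most likely is 'E' (12.7%, diff 0.0%); second most likely is 'T' (9.1%, diff 3.6%).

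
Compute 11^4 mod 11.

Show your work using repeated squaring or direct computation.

Step 1: Compute 11^4 mod 11 step by step, reducing modulo 11 at each step.
  11^1 mod 11 = 0
  11^2 mod 11 = (0 * 11) mod 11 = 0
  11^3 mod 11 = (0 * 11) mod 11 = 0
  11^4 mod 11 = (0 * 11) mod 11 = 0
Step 2: Result = 0.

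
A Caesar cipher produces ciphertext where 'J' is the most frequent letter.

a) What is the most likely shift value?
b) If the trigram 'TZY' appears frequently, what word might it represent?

Step 1: In English, 'E' is the most frequent letter (12.7%).
Step 2: The most frequent ciphertext letter is 'J' (position 9).
Step 3: Shift = (9 - 4) mod 26 = 5.
Step 4: Decrypt 'TZY' by shifting back 5:
  T -> O
  Z -> U
  Y -> T
Step 5: 'TZY' decrypts to 'OUT'.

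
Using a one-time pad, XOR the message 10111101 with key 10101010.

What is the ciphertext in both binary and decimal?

Step 1: Write out the XOR operation bit by bit:
  Message: 10111101
  Key:     10101010
  XOR:     00010111
Step 2: Convert to decimal: 00010111 = 23.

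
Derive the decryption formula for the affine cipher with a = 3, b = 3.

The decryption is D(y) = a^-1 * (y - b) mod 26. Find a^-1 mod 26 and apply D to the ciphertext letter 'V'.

Step 1: Find a^-1, the modular inverse of 3 mod 26.
Step 2: We need 3 * a^-1 = 1 (mod 26).
Step 3: 3 * 9 = 27 = 1 * 26 + 1, so a^-1 = 9.
Step 4: D(y) = 9(y - 3) mod 26.
Step 5: Apply to 'V' (y = 21): D(21) = 9 * (21 - 3) mod 26 = 9 * 18 mod 26 = 6 -> 'G'.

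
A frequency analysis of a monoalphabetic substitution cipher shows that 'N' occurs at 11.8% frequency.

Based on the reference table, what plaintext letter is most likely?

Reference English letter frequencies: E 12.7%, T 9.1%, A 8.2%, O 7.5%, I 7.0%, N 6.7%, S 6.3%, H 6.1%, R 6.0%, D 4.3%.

Step 1: The observed frequency is 11.8%.
Step 2: Compare with English frequencies:
  E: 12.7% (difference: 0.9%) <-- closest
  T: 9.1% (difference: 2.7%)
  A: 8.2% (difference: 3.6%)
  O: 7.5% (difference: 4.3%)
  I: 7.0% (difference: 4.8%)
  N: 6.7% (difference: 5.1%)
  S: 6.3% (difference: 5.5%)
  H: 6.1% (difference: 5.7%)
  R: 6.0% (difference: 5.8%)
  D: 4.3% (difference: 7.5%)
Step 3: 'N' most likely represents 'E' (frequency 12.7%).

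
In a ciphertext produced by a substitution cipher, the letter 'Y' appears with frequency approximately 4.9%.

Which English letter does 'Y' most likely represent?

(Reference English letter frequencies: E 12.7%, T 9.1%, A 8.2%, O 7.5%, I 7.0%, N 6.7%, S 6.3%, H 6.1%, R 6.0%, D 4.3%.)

Step 1: The observed frequency is 4.9%.
Step 2: Compare with English frequencies:
  E: 12.7% (difference: 7.8%)
  T: 9.1% (difference: 4.2%)
  A: 8.2% (difference: 3.3%)
  O: 7.5% (difference: 2.6%)
  I: 7.0% (difference: 2.1%)
  N: 6.7% (difference: 1.8%)
  S: 6.3% (difference: 1.4%)
  H: 6.1% (difference: 1.2%)
  R: 6.0% (difference: 1.1%)
  D: 4.3% (difference: 0.6%) <-- closest
Step 3: 'Y' most likely represents 'D' (frequency 4.3%).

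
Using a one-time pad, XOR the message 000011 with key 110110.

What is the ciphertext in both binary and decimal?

Step 1: Write out the XOR operation bit by bit:
  Message: 000011
  Key:     110110
  XOR:     110101
Step 2: Convert to decimal: 110101 = 53.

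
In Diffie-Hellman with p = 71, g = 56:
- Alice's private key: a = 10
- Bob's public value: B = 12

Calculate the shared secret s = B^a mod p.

Step 1: s = B^a mod p = 12^10 mod 71.
  12^1 mod 71 = 12
  12^2 mod 71 = (12 * 12) mod 71 = 2
  12^3 mod 71 = (2 * 12) mod 71 = 24
  12^4 mod 71 = (24 * 12) mod 71 = 4
  12^5 mod 71 = (4 * 12) mod 71 = 48
  12^6 mod 71 = (48 * 12) mod 71 = 8
  12^7 mod 71 = (8 * 12) mod 71 = 25
  12^8 mod 71 = (25 * 12) mod 71 = 16
  12^9 mod 71 = (16 * 12) mod 71 = 50
  12^10 mod 71 = (50 * 12) mod 71 = 32
Result: shared secret = 32.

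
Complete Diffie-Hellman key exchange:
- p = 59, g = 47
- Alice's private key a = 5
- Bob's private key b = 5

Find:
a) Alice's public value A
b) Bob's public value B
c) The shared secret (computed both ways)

Step 1: A = g^a mod p = 47^5 mod 59 = 30.
Step 2: B = g^b mod p = 47^5 mod 59 = 30.
Step 3: Alice computes s = B^a mod p = 30^5 mod 59 = 24.
Step 4: Bob computes s = A^b mod p = 30^5 mod 59 = 24.
Both sides agree: shared secret = 24.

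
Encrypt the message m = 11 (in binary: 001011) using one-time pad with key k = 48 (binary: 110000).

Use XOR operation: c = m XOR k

Step 1: Write out the XOR operation bit by bit:
  Message: 001011
  Key:     110000
  XOR:     111011
Step 2: Convert to decimal: 111011 = 59.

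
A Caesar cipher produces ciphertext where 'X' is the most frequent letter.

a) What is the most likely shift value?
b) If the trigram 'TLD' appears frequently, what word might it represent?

Step 1: In English, 'E' is the most frequent letter (12.7%).
Step 2: The most frequent ciphertext letter is 'X' (position 23).
Step 3: Shift = (23 - 4) mod 26 = 19.
Step 4: Decrypt 'TLD' by shifting back 19:
  T -> A
  L -> S
  D -> K
Step 5: 'TLD' decrypts to 'ASK'.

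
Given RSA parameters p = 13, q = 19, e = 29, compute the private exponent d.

Step 1: n = 13 * 19 = 247.
Step 2: phi(n) = 12 * 18 = 216.
Step 3: Find d such that 29 * d = 1 (mod 216).
Step 4: d = 29^(-1) mod 216 = 149.
Verification: 29 * 149 = 4321 = 20 * 216 + 1.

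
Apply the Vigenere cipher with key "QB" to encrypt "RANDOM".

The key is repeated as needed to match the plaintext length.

Step 1: Repeat key to match plaintext length:
  Plaintext: RANDOM
  Key:       QBQBQB
Step 2: Encrypt each letter:
  R(17) + Q(16) = (17+16) mod 26 = 7 = H
  A(0) + B(1) = (0+1) mod 26 = 1 = B
  N(13) + Q(16) = (13+16) mod 26 = 3 = D
  D(3) + B(1) = (3+1) mod 26 = 4 = E
  O(14) + Q(16) = (14+16) mod 26 = 4 = E
  M(12) + B(1) = (12+1) mod 26 = 13 = N
Ciphertext: HBDEEN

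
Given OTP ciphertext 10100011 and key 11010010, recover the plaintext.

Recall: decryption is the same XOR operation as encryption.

Step 1: XOR ciphertext with key:
  Ciphertext: 10100011
  Key:        11010010
  XOR:        01110001
Step 2: Plaintext = 01110001 = 113 in decimal.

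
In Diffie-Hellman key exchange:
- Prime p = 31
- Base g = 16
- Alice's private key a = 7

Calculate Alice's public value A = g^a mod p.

Step 1: A = g^a mod p = 16^7 mod 31.
  16^1 mod 31 = 16
  16^2 mod 31 = (16 * 16) mod 31 = 8
  16^3 mod 31 = (8 * 16) mod 31 = 4
  16^4 mod 31 = (4 * 16) mod 31 = 2
  16^5 mod 31 = (2 * 16) mod 31 = 1
  16^6 mod 31 = (1 * 16) mod 31 = 16
  16^7 mod 31 = (16 * 16) mod 31 = 8
Result: A = 8.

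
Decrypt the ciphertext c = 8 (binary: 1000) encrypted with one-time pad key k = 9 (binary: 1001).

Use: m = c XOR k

Step 1: XOR ciphertext with key:
  Ciphertext: 1000
  Key:        1001
  XOR:        0001
Step 2: Plaintext = 0001 = 1 in decimal.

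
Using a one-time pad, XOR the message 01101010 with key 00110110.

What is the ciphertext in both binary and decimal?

Step 1: Write out the XOR operation bit by bit:
  Message: 01101010
  Key:     00110110
  XOR:     01011100
Step 2: Convert to decimal: 01011100 = 92.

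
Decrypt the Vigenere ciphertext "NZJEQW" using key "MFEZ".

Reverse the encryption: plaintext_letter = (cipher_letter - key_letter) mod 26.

Step 1: Extend key: MFEZMF
Step 2: Decrypt each letter (c - k) mod 26:
  N(13) - M(12) = (13-12) mod 26 = 1 = B
  Z(25) - F(5) = (25-5) mod 26 = 20 = U
  J(9) - E(4) = (9-4) mod 26 = 5 = F
  E(4) - Z(25) = (4-25) mod 26 = 5 = F
  Q(16) - M(12) = (16-12) mod 26 = 4 = E
  W(22) - F(5) = (22-5) mod 26 = 17 = R
Plaintext: BUFFER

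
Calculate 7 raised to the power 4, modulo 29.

Step 1: Compute 7^4 mod 29 step by step, reducing modulo 29 at each step.
  7^1 mod 29 = 7
  7^2 mod 29 = (7 * 7) mod 29 = 20
  7^3 mod 29 = (20 * 7) mod 29 = 24
  7^4 mod 29 = (24 * 7) mod 29 = 23
Step 2: Result = 23.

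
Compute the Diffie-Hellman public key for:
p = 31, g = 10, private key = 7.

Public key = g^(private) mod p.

Step 1: A = g^a mod p = 10^7 mod 31.
  10^1 mod 31 = 10
  10^2 mod 31 = (10 * 10) mod 31 = 7
  10^3 mod 31 = (7 * 10) mod 31 = 8
  10^4 mod 31 = (8 * 10) mod 31 = 18
  10^5 mod 31 = (18 * 10) mod 31 = 25
  10^6 mod 31 = (25 * 10) mod 31 = 2
  10^7 mod 31 = (2 * 10) mod 31 = 20
Result: A = 20.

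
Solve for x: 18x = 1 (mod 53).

Step 1: We need x such that 18 * x = 1 (mod 53).
Step 2: Using the extended Euclidean algorithm or trial:
  18 * 3 = 54 = 1 * 53 + 1.
Step 3: Since 54 mod 53 = 1, the inverse is x = 3.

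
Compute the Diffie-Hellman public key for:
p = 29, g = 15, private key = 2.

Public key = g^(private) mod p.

Step 1: A = g^a mod p = 15^2 mod 29.
  15^1 mod 29 = 15
  15^2 mod 29 = (15 * 15) mod 29 = 22
Result: A = 22.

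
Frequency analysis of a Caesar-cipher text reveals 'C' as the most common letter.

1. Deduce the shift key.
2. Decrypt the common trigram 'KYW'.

Step 1: In English, 'E' is the most frequent letter (12.7%).
Step 2: The most frequent ciphertext letter is 'C' (position 2).
Step 3: Shift = (2 - 4) mod 26 = 24.
Step 4: Decrypt 'KYW' by shifting back 24:
  K -> M
  Y -> A
  W -> Y
Step 5: 'KYW' decrypts to 'MAY'.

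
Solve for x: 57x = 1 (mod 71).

Step 1: We need x such that 57 * x = 1 (mod 71).
Step 2: Using the extended Euclidean algorithm or trial:
  57 * 5 = 285 = 4 * 71 + 1.
Step 3: Since 285 mod 71 = 1, the inverse is x = 5.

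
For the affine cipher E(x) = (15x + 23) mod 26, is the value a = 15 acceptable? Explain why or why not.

Step 1: Compute gcd(15, 26).
Step 2: gcd(15, 26) = 1.
Since gcd = 1, 15 is coprime with 26, so it is a valid key.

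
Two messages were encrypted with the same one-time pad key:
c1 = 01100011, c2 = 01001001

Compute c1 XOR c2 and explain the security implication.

Step 1: c1 XOR c2 = (m1 XOR k) XOR (m2 XOR k).
Step 2: By XOR associativity/commutativity: = m1 XOR m2 XOR k XOR k = m1 XOR m2.
Step 3: 01100011 XOR 01001001 = 00101010 = 42.
Step 4: The key cancels out! An attacker learns m1 XOR m2 = 42, revealing the relationship between plaintexts.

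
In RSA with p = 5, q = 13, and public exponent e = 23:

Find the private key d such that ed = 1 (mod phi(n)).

Step 1: n = 5 * 13 = 65.
Step 2: phi(n) = 4 * 12 = 48.
Step 3: Find d such that 23 * d = 1 (mod 48).
Step 4: d = 23^(-1) mod 48 = 23.
Verification: 23 * 23 = 529 = 11 * 48 + 1.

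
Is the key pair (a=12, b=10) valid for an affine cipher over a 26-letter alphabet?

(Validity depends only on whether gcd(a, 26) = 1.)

Step 1: Compute gcd(12, 26).
Step 2: gcd(12, 26) = 2.
Since gcd = 2 != 1, 12 shares a common factor with 26, so it cannot be used.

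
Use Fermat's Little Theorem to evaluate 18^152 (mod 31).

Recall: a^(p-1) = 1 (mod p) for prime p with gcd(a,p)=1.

Step 1: Since 31 is prime, by Fermat's Little Theorem: 18^30 = 1 (mod 31).
Step 2: Reduce exponent: 152 mod 30 = 2.
Step 3: So 18^152 = 18^2 (mod 31).
Step 4: 18^2 mod 31 = 14.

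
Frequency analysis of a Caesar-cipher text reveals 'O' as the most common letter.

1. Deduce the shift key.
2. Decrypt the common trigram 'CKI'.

Step 1: In English, 'E' is the most frequent letter (12.7%).
Step 2: The most frequent ciphertext letter is 'O' (position 14).
Step 3: Shift = (14 - 4) mod 26 = 10.
Step 4: Decrypt 'CKI' by shifting back 10:
  C -> S
  K -> A
  I -> Y
Step 5: 'CKI' decrypts to 'SAY'.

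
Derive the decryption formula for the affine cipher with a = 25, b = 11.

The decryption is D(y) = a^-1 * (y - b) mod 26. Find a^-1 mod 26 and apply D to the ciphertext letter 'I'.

Step 1: Find a^-1, the modular inverse of 25 mod 26.
Step 2: We need 25 * a^-1 = 1 (mod 26).
Step 3: 25 * 25 = 625 = 24 * 26 + 1, so a^-1 = 25.
Step 4: D(y) = 25(y - 11) mod 26.
Step 5: Apply to 'I' (y = 8): D(8) = 25 * (8 - 11) mod 26 = 25 * -3 mod 26 = 3 -> 'D'.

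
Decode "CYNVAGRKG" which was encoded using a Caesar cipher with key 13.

Step 1: Reverse the shift by subtracting 13 from each letter position.
  C (position 2) -> position (2-13) mod 26 = 15 -> P
  Y (position 24) -> position (24-13) mod 26 = 11 -> L
  N (position 13) -> position (13-13) mod 26 = 0 -> A
  V (position 21) -> position (21-13) mod 26 = 8 -> I
  A (position 0) -> position (0-13) mod 26 = 13 -> N
  G (position 6) -> position (6-13) mod 26 = 19 -> T
  R (position 17) -> position (17-13) mod 26 = 4 -> E
  K (position 10) -> position (10-13) mod 26 = 23 -> X
  G (position 6) -> position (6-13) mod 26 = 19 -> T
Decrypted message: PLAINTEXT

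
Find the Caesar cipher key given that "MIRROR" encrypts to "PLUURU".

Step 1: Compare first letters: M (position 12) -> P (position 15).
Step 2: Shift = (15 - 12) mod 26 = 3.
The shift value is 3.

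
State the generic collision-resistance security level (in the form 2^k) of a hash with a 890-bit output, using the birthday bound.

Step 1: The birthday paradox gives collision probability ~50% after sqrt(2^n) = 2^(n/2) hashes.
Step 2: For 890-bit output: 2^(890/2) = 2^445.
Step 3: Approximately 2^445 hash computations needed.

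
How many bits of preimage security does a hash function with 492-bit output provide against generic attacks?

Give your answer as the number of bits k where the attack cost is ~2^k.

Step 1: The hash has a 492-bit output.
Step 2: Preimage resistance means: given a digest h(x), it should be infeasible to find any input that hashes to it.
With a 492-bit output there are 2^492 possible digests, so a generic brute-force preimage search costs about 2^492 evaluations.
Step 3: Security level = 492 bits.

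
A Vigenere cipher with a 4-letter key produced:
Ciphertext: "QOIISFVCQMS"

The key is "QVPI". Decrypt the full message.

Step 1: Key 'QVPI' has length 4. Extended key: QVPIQVPIQVP
Step 2: Decrypt each position:
  Q(16) - Q(16) = 0 = A
  O(14) - V(21) = 19 = T
  I(8) - P(15) = 19 = T
  I(8) - I(8) = 0 = A
  S(18) - Q(16) = 2 = C
  F(5) - V(21) = 10 = K
  V(21) - P(15) = 6 = G
  C(2) - I(8) = 20 = U
  Q(16) - Q(16) = 0 = A
  M(12) - V(21) = 17 = R
  S(18) - P(15) = 3 = D
Plaintext: ATTACKGUARD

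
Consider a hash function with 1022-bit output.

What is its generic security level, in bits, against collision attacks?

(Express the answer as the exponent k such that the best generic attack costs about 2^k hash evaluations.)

Step 1: The hash has a 1022-bit output.
Step 2: Collision resistance means it should be infeasible to find any x != y with h(x) = h(y).
By the birthday bound, a generic collision search succeeds after about sqrt(2^1022) = 2^(1022/2) = 2^511 evaluations.
Step 3: Security level = 511 bits.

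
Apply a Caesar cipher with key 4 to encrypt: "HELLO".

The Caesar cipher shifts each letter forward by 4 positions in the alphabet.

Step 1: For each letter, shift forward by 4 positions (mod 26).
  H (position 7) -> position (7+4) mod 26 = 11 -> L
  E (position 4) -> position (4+4) mod 26 = 8 -> I
  L (position 11) -> position (11+4) mod 26 = 15 -> P
  L (position 11) -> position (11+4) mod 26 = 15 -> P
  O (position 14) -> position (14+4) mod 26 = 18 -> S
Result: LIPPS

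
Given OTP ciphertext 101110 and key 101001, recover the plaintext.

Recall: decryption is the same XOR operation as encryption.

Step 1: XOR ciphertext with key:
  Ciphertext: 101110
  Key:        101001
  XOR:        000111
Step 2: Plaintext = 000111 = 7 in decimal.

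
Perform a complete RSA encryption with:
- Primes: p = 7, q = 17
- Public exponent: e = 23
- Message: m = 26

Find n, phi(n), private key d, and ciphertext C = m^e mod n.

Step 1: n = 7 * 17 = 119.
Step 2: phi(n) = (7-1)(17-1) = 6 * 16 = 96.
Step 3: Find d = 23^(-1) mod 96 = 71.
  Verify: 23 * 71 = 1633 = 1 (mod 96).
Step 4: C = 26^23 mod 119 = 87.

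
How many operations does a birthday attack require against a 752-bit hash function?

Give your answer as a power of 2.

Step 1: The birthday paradox gives collision probability ~50% after sqrt(2^n) = 2^(n/2) hashes.
Step 2: For 752-bit output: 2^(752/2) = 2^376.
Step 3: Approximately 2^376 hash computations needed.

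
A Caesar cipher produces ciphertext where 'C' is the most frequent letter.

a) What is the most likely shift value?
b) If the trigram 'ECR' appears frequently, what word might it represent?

Step 1: In English, 'E' is the most frequent letter (12.7%).
Step 2: The most frequent ciphertext letter is 'C' (position 2).
Step 3: Shift = (2 - 4) mod 26 = 24.
Step 4: Decrypt 'ECR' by shifting back 24:
  E -> G
  C -> E
  R -> T
Step 5: 'ECR' decrypts to 'GET'.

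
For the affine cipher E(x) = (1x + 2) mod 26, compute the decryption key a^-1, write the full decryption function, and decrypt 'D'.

Step 1: Find a^-1, the modular inverse of 1 mod 26.
Step 2: We need 1 * a^-1 = 1 (mod 26).
Step 3: 1 * 1 = 1 = 0 * 26 + 1, so a^-1 = 1.
Step 4: D(y) = 1(y - 2) mod 26.
Step 5: Apply to 'D' (y = 3): D(3) = 1 * (3 - 2) mod 26 = 1 * 1 mod 26 = 1 -> 'B'.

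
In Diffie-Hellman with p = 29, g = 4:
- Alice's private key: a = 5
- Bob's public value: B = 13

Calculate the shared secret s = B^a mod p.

Step 1: s = B^a mod p = 13^5 mod 29.
  13^1 mod 29 = 13
  13^2 mod 29 = (13 * 13) mod 29 = 24
  13^3 mod 29 = (24 * 13) mod 29 = 22
  13^4 mod 29 = (22 * 13) mod 29 = 25
  13^5 mod 29 = (25 * 13) mod 29 = 6
Result: shared secret = 6.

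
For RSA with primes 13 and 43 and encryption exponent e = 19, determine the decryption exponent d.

Step 1: n = 13 * 43 = 559.
Step 2: phi(n) = 12 * 42 = 504.
Step 3: Find d such that 19 * d = 1 (mod 504).
Step 4: d = 19^(-1) mod 504 = 451.
Verification: 19 * 451 = 8569 = 17 * 504 + 1.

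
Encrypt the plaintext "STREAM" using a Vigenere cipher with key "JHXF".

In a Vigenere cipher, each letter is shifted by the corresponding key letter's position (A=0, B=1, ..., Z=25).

Step 1: Repeat key to match plaintext length:
  Plaintext: STREAM
  Key:       JHXFJH
Step 2: Encrypt each letter:
  S(18) + J(9) = (18+9) mod 26 = 1 = B
  T(19) + H(7) = (19+7) mod 26 = 0 = A
  R(17) + X(23) = (17+23) mod 26 = 14 = O
  E(4) + F(5) = (4+5) mod 26 = 9 = J
  A(0) + J(9) = (0+9) mod 26 = 9 = J
  M(12) + H(7) = (12+7) mod 26 = 19 = T
Ciphertext: BAOJJT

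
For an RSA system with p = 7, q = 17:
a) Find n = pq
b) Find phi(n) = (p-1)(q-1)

Step 1: n = p * q = 7 * 17 = 119.
Step 2: phi(n) = (p-1)(q-1) = 6 * 16 = 96.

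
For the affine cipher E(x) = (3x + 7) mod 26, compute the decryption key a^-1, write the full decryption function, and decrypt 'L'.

Step 1: Find a^-1, the modular inverse of 3 mod 26.
Step 2: We need 3 * a^-1 = 1 (mod 26).
Step 3: 3 * 9 = 27 = 1 * 26 + 1, so a^-1 = 9.
Step 4: D(y) = 9(y - 7) mod 26.
Step 5: Apply to 'L' (y = 11): D(11) = 9 * (11 - 7) mod 26 = 9 * 4 mod 26 = 10 -> 'K'.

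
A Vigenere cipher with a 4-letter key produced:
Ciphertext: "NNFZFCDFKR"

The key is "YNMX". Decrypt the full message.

Step 1: Key 'YNMX' has length 4. Extended key: YNMXYNMXYN
Step 2: Decrypt each position:
  N(13) - Y(24) = 15 = P
  N(13) - N(13) = 0 = A
  F(5) - M(12) = 19 = T
  Z(25) - X(23) = 2 = C
  F(5) - Y(24) = 7 = H
  C(2) - N(13) = 15 = P
  D(3) - M(12) = 17 = R
  F(5) - X(23) = 8 = I
  K(10) - Y(24) = 12 = M
  R(17) - N(13) = 4 = E
Plaintext: PATCHPRIME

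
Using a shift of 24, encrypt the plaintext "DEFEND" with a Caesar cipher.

Step 1: For each letter, shift forward by 24 positions (mod 26).
  D (position 3) -> position (3+24) mod 26 = 1 -> B
  E (position 4) -> position (4+24) mod 26 = 2 -> C
  F (position 5) -> position (5+24) mod 26 = 3 -> D
  E (position 4) -> position (4+24) mod 26 = 2 -> C
  N (position 13) -> position (13+24) mod 26 = 11 -> L
  D (position 3) -> position (3+24) mod 26 = 1 -> B
Result: BCDCLB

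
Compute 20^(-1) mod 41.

Step 1: We need x such that 20 * x = 1 (mod 41).
Step 2: Using the extended Euclidean algorithm or trial:
  20 * 39 = 780 = 19 * 41 + 1.
Step 3: Since 780 mod 41 = 1, the inverse is x = 39.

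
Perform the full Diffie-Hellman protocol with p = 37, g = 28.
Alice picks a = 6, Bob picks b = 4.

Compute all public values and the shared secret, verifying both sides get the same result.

Step 1: A = g^a mod p = 28^6 mod 37 = 10.
Step 2: B = g^b mod p = 28^4 mod 37 = 12.
Step 3: Alice computes s = B^a mod p = 12^6 mod 37 = 10.
Step 4: Bob computes s = A^b mod p = 10^4 mod 37 = 10.
Both sides agree: shared secret = 10.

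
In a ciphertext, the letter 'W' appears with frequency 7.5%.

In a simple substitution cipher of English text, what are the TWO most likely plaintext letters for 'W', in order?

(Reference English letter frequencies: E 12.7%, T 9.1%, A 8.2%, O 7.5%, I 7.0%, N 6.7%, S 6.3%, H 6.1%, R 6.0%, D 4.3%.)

Step 1: Observed frequency of 'W' is 7.5%.
Step 2: Compute distances to each reference frequency and sort:
  O (7.5%): difference = 0.0% <-- BEST
  I (7.0%): difference = 0.5% <-- RUNNER-UP
  A (8.2%): difference = 0.7%
  N (6.7%): difference = 0.8%
  S (6.3%): difference = 1.2%
Step 3: Most likely is 'O' (7.5%, diff 0.0%); second most likely is 'I' (7.0%, diff 0.5%).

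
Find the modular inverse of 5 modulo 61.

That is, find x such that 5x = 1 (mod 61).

Step 1: We need x such that 5 * x = 1 (mod 61).
Step 2: Using the extended Euclidean algorithm or trial:
  5 * 49 = 245 = 4 * 61 + 1.
Step 3: Since 245 mod 61 = 1, the inverse is x = 49.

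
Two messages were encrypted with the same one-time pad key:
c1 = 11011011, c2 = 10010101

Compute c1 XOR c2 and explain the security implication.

Step 1: c1 XOR c2 = (m1 XOR k) XOR (m2 XOR k).
Step 2: By XOR associativity/commutativity: = m1 XOR m2 XOR k XOR k = m1 XOR m2.
Step 3: 11011011 XOR 10010101 = 01001110 = 78.
Step 4: The key cancels out! An attacker learns m1 XOR m2 = 78, revealing the relationship between plaintexts.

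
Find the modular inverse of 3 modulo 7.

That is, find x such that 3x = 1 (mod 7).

Step 1: We need x such that 3 * x = 1 (mod 7).
Step 2: Using the extended Euclidean algorithm or trial:
  3 * 5 = 15 = 2 * 7 + 1.
Step 3: Since 15 mod 7 = 1, the inverse is x = 5.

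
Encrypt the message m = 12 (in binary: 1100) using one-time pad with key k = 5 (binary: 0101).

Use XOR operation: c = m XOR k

Step 1: Write out the XOR operation bit by bit:
  Message: 1100
  Key:     0101
  XOR:     1001
Step 2: Convert to decimal: 1001 = 9.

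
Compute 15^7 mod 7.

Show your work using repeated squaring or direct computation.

Step 1: Compute 15^7 mod 7 step by step, reducing modulo 7 at each step.
  15^1 mod 7 = 1
  15^2 mod 7 = (1 * 15) mod 7 = 1
  15^3 mod 7 = (1 * 15) mod 7 = 1
  15^4 mod 7 = (1 * 15) mod 7 = 1
  15^5 mod 7 = (1 * 15) mod 7 = 1
  15^6 mod 7 = (1 * 15) mod 7 = 1
  15^7 mod 7 = (1 * 15) mod 7 = 1
Step 2: Result = 1.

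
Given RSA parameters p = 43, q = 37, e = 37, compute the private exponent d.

Step 1: n = 43 * 37 = 1591.
Step 2: phi(n) = 42 * 36 = 1512.
Step 3: Find d such that 37 * d = 1 (mod 1512).
Step 4: d = 37^(-1) mod 1512 = 613.
Verification: 37 * 613 = 22681 = 15 * 1512 + 1.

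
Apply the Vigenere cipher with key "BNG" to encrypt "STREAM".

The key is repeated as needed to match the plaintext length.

Step 1: Repeat key to match plaintext length:
  Plaintext: STREAM
  Key:       BNGBNG
Step 2: Encrypt each letter:
  S(18) + B(1) = (18+1) mod 26 = 19 = T
  T(19) + N(13) = (19+13) mod 26 = 6 = G
  R(17) + G(6) = (17+6) mod 26 = 23 = X
  E(4) + B(1) = (4+1) mod 26 = 5 = F
  A(0) + N(13) = (0+13) mod 26 = 13 = N
  M(12) + G(6) = (12+6) mod 26 = 18 = S
Ciphertext: TGXFNS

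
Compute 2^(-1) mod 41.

Step 1: We need x such that 2 * x = 1 (mod 41).
Step 2: Using the extended Euclidean algorithm or trial:
  2 * 21 = 42 = 1 * 41 + 1.
Step 3: Since 42 mod 41 = 1, the inverse is x = 21.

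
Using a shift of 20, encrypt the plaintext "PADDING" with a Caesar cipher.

Step 1: For each letter, shift forward by 20 positions (mod 26).
  P (position 15) -> position (15+20) mod 26 = 9 -> J
  A (position 0) -> position (0+20) mod 26 = 20 -> U
  D (position 3) -> position (3+20) mod 26 = 23 -> X
  D (position 3) -> position (3+20) mod 26 = 23 -> X
  I (position 8) -> position (8+20) mod 26 = 2 -> C
  N (position 13) -> position (13+20) mod 26 = 7 -> H
  G (position 6) -> position (6+20) mod 26 = 0 -> A
Result: JUXXCHA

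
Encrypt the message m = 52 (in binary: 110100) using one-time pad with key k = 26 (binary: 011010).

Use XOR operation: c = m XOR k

Step 1: Write out the XOR operation bit by bit:
  Message: 110100
  Key:     011010
  XOR:     101110
Step 2: Convert to decimal: 101110 = 46.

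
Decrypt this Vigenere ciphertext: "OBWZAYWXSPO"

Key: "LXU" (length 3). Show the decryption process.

Step 1: Key 'LXU' has length 3. Extended key: LXULXULXULX
Step 2: Decrypt each position:
  O(14) - L(11) = 3 = D
  B(1) - X(23) = 4 = E
  W(22) - U(20) = 2 = C
  Z(25) - L(11) = 14 = O
  A(0) - X(23) = 3 = D
  Y(24) - U(20) = 4 = E
  W(22) - L(11) = 11 = L
  X(23) - X(23) = 0 = A
  S(18) - U(20) = 24 = Y
  P(15) - L(11) = 4 = E
  O(14) - X(23) = 17 = R
Plaintext: DECODELAYER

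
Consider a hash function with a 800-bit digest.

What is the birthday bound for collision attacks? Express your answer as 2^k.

Step 1: The birthday paradox gives collision probability ~50% after sqrt(2^n) = 2^(n/2) hashes.
Step 2: For 800-bit output: 2^(800/2) = 2^400.
Step 3: Approximately 2^400 hash computations needed.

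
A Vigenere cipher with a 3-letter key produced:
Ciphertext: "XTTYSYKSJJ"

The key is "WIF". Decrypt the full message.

Step 1: Key 'WIF' has length 3. Extended key: WIFWIFWIFW
Step 2: Decrypt each position:
  X(23) - W(22) = 1 = B
  T(19) - I(8) = 11 = L
  T(19) - F(5) = 14 = O
  Y(24) - W(22) = 2 = C
  S(18) - I(8) = 10 = K
  Y(24) - F(5) = 19 = T
  K(10) - W(22) = 14 = O
  S(18) - I(8) = 10 = K
  J(9) - F(5) = 4 = E
  J(9) - W(22) = 13 = N
Plaintext: BLOCKTOKEN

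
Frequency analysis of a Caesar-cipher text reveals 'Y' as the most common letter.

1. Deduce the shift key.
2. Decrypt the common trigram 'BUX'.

Step 1: In English, 'E' is the most frequent letter (12.7%).
Step 2: The most frequent ciphertext letter is 'Y' (position 24).
Step 3: Shift = (24 - 4) mod 26 = 20.
Step 4: Decrypt 'BUX' by shifting back 20:
  B -> H
  U -> A
  X -> D
Step 5: 'BUX' decrypts to 'HAD'.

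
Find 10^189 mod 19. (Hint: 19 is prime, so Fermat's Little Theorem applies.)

Step 1: Since 19 is prime, by Fermat's Little Theorem: 10^18 = 1 (mod 19).
Step 2: Reduce exponent: 189 mod 18 = 9.
Step 3: So 10^189 = 10^9 (mod 19).
Step 4: 10^9 mod 19 = 18.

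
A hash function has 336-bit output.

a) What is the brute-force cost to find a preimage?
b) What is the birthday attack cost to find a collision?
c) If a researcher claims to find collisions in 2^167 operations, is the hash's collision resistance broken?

Step 1: Preimage resistance requires brute-force of 2^336 operations.
Step 2: Collision resistance (birthday bound) = 2^(336/2) = 2^168.
Step 3: The claimed attack costs 2^167 operations.
Step 4: Since 2^167 < 2^168, the claimed attack beats the generic birthday bound, so collision resistance is broken.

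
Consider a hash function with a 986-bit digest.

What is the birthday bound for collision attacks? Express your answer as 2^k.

Step 1: The birthday paradox gives collision probability ~50% after sqrt(2^n) = 2^(n/2) hashes.
Step 2: For 986-bit output: 2^(986/2) = 2^493.
Step 3: Approximately 2^493 hash computations needed.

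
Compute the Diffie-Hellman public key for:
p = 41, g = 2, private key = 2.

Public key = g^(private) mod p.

Step 1: A = g^a mod p = 2^2 mod 41.
  2^1 mod 41 = 2
  2^2 mod 41 = (2 * 2) mod 41 = 4
Result: A = 4.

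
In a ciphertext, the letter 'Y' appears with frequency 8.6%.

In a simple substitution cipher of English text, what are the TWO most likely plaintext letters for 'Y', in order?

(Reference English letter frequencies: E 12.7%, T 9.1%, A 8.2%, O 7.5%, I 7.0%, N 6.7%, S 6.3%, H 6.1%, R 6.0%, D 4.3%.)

Step 1: Observed frequency of 'Y' is 8.6%.
Step 2: Compute distances to each reference frequency and sort:
  A (8.2%): difference = 0.4% <-- BEST
  T (9.1%): difference = 0.5% <-- RUNNER-UP
  O (7.5%): difference = 1.1%
  I (7.0%): difference = 1.6%
  N (6.7%): difference = 1.9%
Step 3: Most likely is 'A' (8.2%, diff 0.4%); second most likely is 'T' (9.1%, diff 0.5%).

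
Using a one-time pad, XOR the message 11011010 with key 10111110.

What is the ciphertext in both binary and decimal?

Step 1: Write out the XOR operation bit by bit:
  Message: 11011010
  Key:     10111110
  XOR:     01100100
Step 2: Convert to decimal: 01100100 = 100.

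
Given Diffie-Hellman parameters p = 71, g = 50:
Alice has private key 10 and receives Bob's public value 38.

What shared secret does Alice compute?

Step 1: s = B^a mod p = 38^10 mod 71.
  38^1 mod 71 = 38
  38^2 mod 71 = (38 * 38) mod 71 = 24
  38^3 mod 71 = (24 * 38) mod 71 = 60
  38^4 mod 71 = (60 * 38) mod 71 = 8
  38^5 mod 71 = (8 * 38) mod 71 = 20
  38^6 mod 71 = (20 * 38) mod 71 = 50
  38^7 mod 71 = (50 * 38) mod 71 = 54
  38^8 mod 71 = (54 * 38) mod 71 = 64
  38^9 mod 71 = (64 * 38) mod 71 = 18
  38^10 mod 71 = (18 * 38) mod 71 = 45
Result: shared secret = 45.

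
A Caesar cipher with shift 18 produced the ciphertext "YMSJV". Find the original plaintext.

Step 1: Reverse the shift by subtracting 18 from each letter position.
  Y (position 24) -> position (24-18) mod 26 = 6 -> G
  M (position 12) -> position (12-18) mod 26 = 20 -> U
  S (position 18) -> position (18-18) mod 26 = 0 -> A
  J (position 9) -> position (9-18) mod 26 = 17 -> R
  V (position 21) -> position (21-18) mod 26 = 3 -> D
Decrypted message: GUARD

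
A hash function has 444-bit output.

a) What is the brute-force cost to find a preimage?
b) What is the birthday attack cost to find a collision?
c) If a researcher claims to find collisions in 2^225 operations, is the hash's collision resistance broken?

Step 1: Preimage resistance requires brute-force of 2^444 operations.
Step 2: Collision resistance (birthday bound) = 2^(444/2) = 2^222.
Step 3: The claimed attack costs 2^225 operations.
Step 4: Since 2^225 >= 2^222, the claimed attack is no faster than the generic birthday attack, so this does not break collision resistance.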